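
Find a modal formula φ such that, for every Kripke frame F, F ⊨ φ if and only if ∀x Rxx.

□p → p

A defining formula is □p → p (the T axiom).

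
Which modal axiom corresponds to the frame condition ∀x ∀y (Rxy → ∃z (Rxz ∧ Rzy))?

This is density; the standard corresponding axiom is C4: □□p → □p.

□□p → □p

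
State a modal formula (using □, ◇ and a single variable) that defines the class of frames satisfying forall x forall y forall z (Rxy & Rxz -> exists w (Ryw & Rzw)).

The condition is convergence. The .2 schema ◇□p → □◇p defines it.
Suppose ◇□p→□◇p is valid. Take Rxy, Rxz and set V(p)={w : Ryw}. Then □p at y so ◇□p at x, so □◇p at x, so ◇p at z, giving w with Rzw and Ryw.

◇□p → □◇p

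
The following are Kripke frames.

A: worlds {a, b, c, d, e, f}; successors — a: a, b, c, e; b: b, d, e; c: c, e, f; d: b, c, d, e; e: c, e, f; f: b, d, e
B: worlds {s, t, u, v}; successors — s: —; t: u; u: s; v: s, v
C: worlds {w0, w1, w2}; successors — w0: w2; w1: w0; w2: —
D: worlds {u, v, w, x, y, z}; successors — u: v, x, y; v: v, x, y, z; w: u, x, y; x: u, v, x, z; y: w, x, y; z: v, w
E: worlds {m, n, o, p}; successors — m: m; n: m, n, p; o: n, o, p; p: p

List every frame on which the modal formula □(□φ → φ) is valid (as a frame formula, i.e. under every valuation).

E

The schema corresponds to shift-reflexivity: ∀x ∀y (Rxy → Ryy).
A: fails — Rcf but not Rff.
B: fails — Rus but not Rss.
C: fails — Rw0w2 but not Rw2w2.
D: fails — Rvz but not Rzz.
E: holds.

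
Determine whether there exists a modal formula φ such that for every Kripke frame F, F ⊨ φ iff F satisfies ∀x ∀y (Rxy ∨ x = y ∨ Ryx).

If a class were modally definable it would be closed under disjoint unions (Goldblatt–Thomason).
Take 3 disjoint single-world reflexive frames: each is trivially connected, but their disjoint union has 3 worlds with no edge between distinct components, so it is not connected.
So no modal formula (or set of formulas) defines exactly the connected frames.

Not modally definable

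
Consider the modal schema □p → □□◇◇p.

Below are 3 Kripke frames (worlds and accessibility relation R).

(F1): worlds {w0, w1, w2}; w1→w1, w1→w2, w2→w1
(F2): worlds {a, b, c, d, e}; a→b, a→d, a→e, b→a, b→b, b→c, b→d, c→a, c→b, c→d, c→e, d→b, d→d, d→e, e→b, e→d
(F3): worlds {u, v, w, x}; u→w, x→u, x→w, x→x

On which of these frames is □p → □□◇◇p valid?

(F1), (F2)

This is the axiom for a generalized confluence (Geach) condition; its first-order frame correspondent is ∀x ∀z (xR²z → ∃w (xRw ∧ zR²w)).
(F1): holds.
(F2): holds.
(F3): fails — xR²u but no t with xRt and uR²t.
Valid on: (F1), (F2).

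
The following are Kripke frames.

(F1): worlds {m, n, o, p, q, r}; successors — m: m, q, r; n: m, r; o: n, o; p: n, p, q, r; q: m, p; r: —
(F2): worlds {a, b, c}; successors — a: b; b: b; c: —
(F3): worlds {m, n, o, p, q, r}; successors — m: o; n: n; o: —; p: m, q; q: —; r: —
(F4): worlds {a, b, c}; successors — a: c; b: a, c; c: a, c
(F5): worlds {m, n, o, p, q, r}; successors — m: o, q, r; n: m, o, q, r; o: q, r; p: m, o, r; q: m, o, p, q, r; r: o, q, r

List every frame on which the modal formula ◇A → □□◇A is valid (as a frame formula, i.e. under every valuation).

(F2)

This is the axiom for a generalized confluence (Geach) condition; its first-order frame correspondent is ∀x ∀y ∀z ((xRy ∧ xR²z) → ∃w (y = w ∧ zRw)).
(F1): fails — mRm, mR²p but no w with m=w and pRw.
(F2): condition met.
(F3): fails — pRm, pR²o but no w with m=w and oRw.
(F4): fails — bRa, bR²a but no w with a=w and aRw.
(F5): fails — mRo, mR²o but no w with o=w and oRw.
Valid on: (F2).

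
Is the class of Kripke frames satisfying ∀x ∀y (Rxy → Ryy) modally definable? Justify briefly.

Yes — defined by □(□p → p)

The condition is shift-reflexivity. A defining modal formula is □(□p → p).
Suppose □(□p→p) is valid. Take Rxy and set V(p)={w : Ryw}. Then at y, □p holds; since □(□p→p) at x, □p→p at y, so p at y, i.e. Ryy.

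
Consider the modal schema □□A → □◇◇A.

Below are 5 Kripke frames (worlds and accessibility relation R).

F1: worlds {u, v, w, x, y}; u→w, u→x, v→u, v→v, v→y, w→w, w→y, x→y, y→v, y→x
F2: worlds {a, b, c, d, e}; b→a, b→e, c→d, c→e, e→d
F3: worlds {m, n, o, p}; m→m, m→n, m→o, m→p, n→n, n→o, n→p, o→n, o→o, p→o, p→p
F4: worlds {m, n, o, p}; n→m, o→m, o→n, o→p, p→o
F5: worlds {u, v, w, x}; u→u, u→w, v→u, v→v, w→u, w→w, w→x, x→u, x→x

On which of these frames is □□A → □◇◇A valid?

This is the axiom for a generalized confluence (Geach) condition; its first-order frame correspondent is ∀x ∀z (xRz → ∃w (xR²w ∧ zR²w)).
F1: fails — uRx but no t with uR²t and xR²t.
F2: fails — bRa but no w with bR²w and aR²w.
F3: ✓.
F4: fails — nRm but no w with nR²w and mR²w.
F5: ✓.

F3, F5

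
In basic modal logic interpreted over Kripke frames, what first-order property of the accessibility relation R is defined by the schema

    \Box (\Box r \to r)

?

Suppose □(□r→r) is valid. Take Rxy and set V(r)={w : Ryw}. Then at y, □r holds; since □(□r→r) at x, □r→r at y, so r at y, i.e. Ryy.

shift-reflexivity: \forall x \forall y (Rxy \to Ryy)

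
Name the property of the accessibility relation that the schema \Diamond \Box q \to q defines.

This schema is equivalent to the B axiom q → □◇q.
Its frame correspondent is symmetry — \forall x \forall y (Rxy \to Ryx).

Symmetry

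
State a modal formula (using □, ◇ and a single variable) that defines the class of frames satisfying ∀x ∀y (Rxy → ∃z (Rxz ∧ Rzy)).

A defining formula is □□ψ → □ψ (the C4 axiom).
Suppose □□ψ→□ψ is valid. Take Rxy and set V(ψ)={w : xR²w}. Then □□ψ at x, so □ψ at x, so ψ at y, i.e. ∃z(Rxz∧Rzy).

□□ψ → □ψ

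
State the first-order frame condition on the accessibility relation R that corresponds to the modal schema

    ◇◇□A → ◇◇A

∀x ∀y (xR²y → ∃w (yRw ∧ xR²w))

This is a Sahlqvist (Geach-type) schema ◇^2□^1A → □^0◇^2A.
Minimal-valuation argument: fix x; take any y with xR^2y and any z with xR^0z. Set V(A) to the set of worlds R-reachable from y in exactly 1 step. Then □^1A holds at y, so the antecedent holds at x; validity forces ◇^2A at z, giving a w with zR^2w and yR^1w.
First-order correspondent: ∀x ∀y (xR²y → ∃w (yRw ∧ xR²w)).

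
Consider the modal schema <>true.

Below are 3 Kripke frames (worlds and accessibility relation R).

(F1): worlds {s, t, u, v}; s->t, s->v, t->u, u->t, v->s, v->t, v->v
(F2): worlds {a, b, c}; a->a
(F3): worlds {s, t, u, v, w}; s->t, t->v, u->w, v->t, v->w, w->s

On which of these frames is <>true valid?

The schema corresponds to seriality: forall x exists y Rxy.
(F1): holds.
(F2): fails — world b has no successor.
(F3): holds.

(F1), (F3)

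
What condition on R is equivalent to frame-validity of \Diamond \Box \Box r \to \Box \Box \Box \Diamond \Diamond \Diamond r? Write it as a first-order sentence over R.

\forall x \forall y \forall z ((xRy \wedge x R^3 z) \to \exists w (y R^2 w \wedge z R^3 w))

This is a Sahlqvist (Geach-type) schema ◇^1□^2r → □^3◇^3r.
Minimal-valuation argument: fix x; take any y with xR^1y and any z with xR^3z. Set V(r) to the set of worlds R-reachable from y in exactly 2 steps. Then □^2r holds at y, so the antecedent holds at x; validity forces ◇^3r at z, giving a w with zR^3w and yR^2w.
First-order correspondent: \forall x \forall y \forall z ((xRy \wedge x R^3 z) \to \exists w (y R^2 w \wedge z R^3 w)).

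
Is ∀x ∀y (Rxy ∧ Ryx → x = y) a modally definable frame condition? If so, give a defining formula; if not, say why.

If a class were modally definable it would be closed under surjective bounded morphisms (Goldblatt–Thomason).
The 6-cycle (worlds w0,w1,w2,w3,w4,w5 with w0→w1→w2→w3→w4→w5→w0) is antisymmetric. Sending even-indexed worlds to s and odd-indexed worlds to t is a surjective bounded morphism onto the two-world frame with s↔t, which is not antisymmetric.
So no modal formula (or set of formulas) defines exactly the antisymmetric frames.

No — not modally definable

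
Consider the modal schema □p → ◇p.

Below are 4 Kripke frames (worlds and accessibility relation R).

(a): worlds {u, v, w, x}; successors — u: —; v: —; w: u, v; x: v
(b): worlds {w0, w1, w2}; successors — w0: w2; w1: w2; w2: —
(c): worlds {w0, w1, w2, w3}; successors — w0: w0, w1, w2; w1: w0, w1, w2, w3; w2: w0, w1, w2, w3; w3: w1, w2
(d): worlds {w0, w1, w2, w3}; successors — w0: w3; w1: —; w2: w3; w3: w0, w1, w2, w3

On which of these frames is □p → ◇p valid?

(c)

This is the axiom for seriality; its first-order frame correspondent is ∀x ∃y Rxy.
(a): fails — world u has no successor.
(b): fails — world w2 has no successor.
(c): holds.
(d): fails — world w1 has no successor.
Valid on: (c).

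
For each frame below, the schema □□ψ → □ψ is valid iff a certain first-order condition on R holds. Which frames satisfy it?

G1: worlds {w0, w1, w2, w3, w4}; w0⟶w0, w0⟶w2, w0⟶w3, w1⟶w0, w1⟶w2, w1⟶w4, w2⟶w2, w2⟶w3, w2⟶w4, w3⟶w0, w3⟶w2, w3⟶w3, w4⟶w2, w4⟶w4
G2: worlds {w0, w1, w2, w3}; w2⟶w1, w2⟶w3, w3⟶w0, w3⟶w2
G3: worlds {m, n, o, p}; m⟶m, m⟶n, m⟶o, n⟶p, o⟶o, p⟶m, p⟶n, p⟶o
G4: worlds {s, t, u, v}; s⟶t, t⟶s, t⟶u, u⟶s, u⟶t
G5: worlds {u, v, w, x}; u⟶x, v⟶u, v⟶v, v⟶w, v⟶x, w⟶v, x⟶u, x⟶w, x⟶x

This is the axiom for density; its first-order frame correspondent is ∀x ∀y (Rxy → ∃z (Rxz ∧ Rzy)).
G1: satisfies the condition.
G2: fails — Rw3w0 but no z with Rw3z and Rzw0.
G3: fails — Rnp but no z with Rnz and Rzp.
G4: fails — Rtu but no z with Rtz and Rzu.
G5: satisfies the condition.

G1, G5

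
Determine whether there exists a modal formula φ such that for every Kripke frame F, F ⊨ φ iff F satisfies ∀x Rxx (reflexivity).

This is a Sahlqvist condition; the T axiom □q → q defines it.
Suppose □q→q is valid. At any x set V(q)={w : Rxw}. Then □q holds at x, so q holds at x, i.e. Rxx.

Definable; □q → q defines it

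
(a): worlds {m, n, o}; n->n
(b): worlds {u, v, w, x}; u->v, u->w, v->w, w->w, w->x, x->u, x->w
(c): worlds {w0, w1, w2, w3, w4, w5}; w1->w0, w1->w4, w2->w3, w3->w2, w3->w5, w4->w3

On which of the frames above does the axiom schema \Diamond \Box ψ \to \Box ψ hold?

The schema corresponds to a generalized confluence (Geach) condition: \forall x \forall y \forall z ((xRy \wedge xRz) \to \exists w (yRw \wedge z = w)).
(a): satisfies the condition.
(b): fails — uRv, uRv but no t with vRt and v=t.
(c): fails — w1Rw0, w1Rw0 but no w with w0Rw and w0=w.
Valid on: (a).

(a)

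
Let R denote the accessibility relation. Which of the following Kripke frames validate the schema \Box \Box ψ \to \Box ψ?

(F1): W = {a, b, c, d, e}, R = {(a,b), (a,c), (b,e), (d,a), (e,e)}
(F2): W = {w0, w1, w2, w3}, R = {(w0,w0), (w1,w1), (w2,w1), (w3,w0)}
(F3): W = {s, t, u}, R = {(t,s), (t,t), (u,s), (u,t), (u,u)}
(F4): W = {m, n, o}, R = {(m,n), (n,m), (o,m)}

This is the axiom for density; its first-order frame correspondent is \forall x \forall y (Rxy \to \exists z (Rxz \wedge Rzy)).
(F1): fails — Rab but no z with Raz and Rzb.
(F2): condition met.
(F3): condition met.
(F4): fails — Rom but no z with Roz and Rzm.
Valid on: (F2), (F3).

(F2), (F3)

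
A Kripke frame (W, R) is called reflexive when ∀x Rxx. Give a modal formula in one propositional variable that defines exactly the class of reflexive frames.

□p → p

This is reflexivity; the standard corresponding axiom is T: □p → p.
Suppose □p→p is valid. At any x set V(p)={w : Rxw}. Then □p holds at x, so p holds at x, i.e. Rxx.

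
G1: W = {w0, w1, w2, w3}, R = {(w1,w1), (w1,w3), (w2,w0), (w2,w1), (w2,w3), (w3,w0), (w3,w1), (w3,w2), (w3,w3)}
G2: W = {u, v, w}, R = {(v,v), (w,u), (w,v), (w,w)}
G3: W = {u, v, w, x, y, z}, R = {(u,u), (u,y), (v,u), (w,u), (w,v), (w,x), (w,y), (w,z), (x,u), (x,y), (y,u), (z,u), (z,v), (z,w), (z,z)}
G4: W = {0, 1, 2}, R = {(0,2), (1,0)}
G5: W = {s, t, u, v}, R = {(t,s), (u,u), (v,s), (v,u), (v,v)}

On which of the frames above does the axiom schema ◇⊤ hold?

G3

Frame correspondent (Sahlqvist): ∀x ∃y Rxy — i.e. seriality.
G1: fails — world w0 has no successor.
G2: fails — world u has no successor.
G3: holds.
G4: fails — world 2 has no successor.
G5: fails — world s has no successor.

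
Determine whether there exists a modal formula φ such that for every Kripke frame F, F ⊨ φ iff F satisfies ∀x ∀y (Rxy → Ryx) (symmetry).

This is a Sahlqvist condition; the B axiom p → □◇p defines it.
Suppose p→□◇p is valid. Take Rxy and set V(p)={x}. Then p at x, so □◇p at x, so ◇p at y, so some z with Ryz has p; z=x, i.e. Ryx.

Yes, by p → □◇p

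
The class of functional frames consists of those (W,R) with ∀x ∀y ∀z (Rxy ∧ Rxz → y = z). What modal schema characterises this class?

◇q → □q

A defining formula is ◇q → □q (the CD axiom).
Suppose ◇q→□q is valid. Take Rxy, Rxz and set V(q)={y}. Then ◇q at x, so □q at x, so q at z, i.e. z=y.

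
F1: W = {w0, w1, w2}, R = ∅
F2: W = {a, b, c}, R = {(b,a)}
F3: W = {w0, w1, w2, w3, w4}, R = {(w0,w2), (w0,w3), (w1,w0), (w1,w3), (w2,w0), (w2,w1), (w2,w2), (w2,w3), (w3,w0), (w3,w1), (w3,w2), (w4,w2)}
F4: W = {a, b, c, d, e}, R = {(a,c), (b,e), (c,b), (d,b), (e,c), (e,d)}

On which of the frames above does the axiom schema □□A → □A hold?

The schema corresponds to density: ∀x ∀y (Rxy → ∃z (Rxz ∧ Rzy)).
F1: satisfies the condition.
F2: fails — Rba but no z with Rbz and Rza.
F3: satisfies the condition.
F4: fails — Rec but no z with Rez and Rzc.
Valid on: F1, F3.

F1, F3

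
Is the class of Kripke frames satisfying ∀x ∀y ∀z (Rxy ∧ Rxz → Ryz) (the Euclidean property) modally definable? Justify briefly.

Definable; ◇q → □◇q defines it

The condition is the Euclidean property. A defining modal formula is ◇q → □◇q.
Suppose ◇q→□◇q is valid. Take Rxy, Rxz and set V(q)={y}. Then ◇q at x, so □◇q at x, so ◇q at z, so some w with Rzw has q; w=y, i.e. Rzy. By symmetry of the argument, Ryz.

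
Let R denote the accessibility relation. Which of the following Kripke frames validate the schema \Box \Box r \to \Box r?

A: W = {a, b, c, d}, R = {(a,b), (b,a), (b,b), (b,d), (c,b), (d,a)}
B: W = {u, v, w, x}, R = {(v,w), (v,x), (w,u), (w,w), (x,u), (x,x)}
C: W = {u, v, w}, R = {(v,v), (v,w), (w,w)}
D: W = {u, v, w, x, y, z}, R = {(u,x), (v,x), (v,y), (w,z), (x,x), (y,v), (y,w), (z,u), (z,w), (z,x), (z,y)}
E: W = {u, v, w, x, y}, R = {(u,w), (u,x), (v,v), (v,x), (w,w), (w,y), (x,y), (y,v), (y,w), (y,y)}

Frame correspondent (Sahlqvist): \forall x \forall y (Rxy \to \exists z (Rxz \wedge Rzy)) — i.e. density.
A: fails — Rda but no z with Rdz and Rza.
B: condition met.
C: condition met.
D: fails — Ryw but no t with Ryt and Rtw.
E: fails — Rux but no z with Ruz and Rzx.

B, C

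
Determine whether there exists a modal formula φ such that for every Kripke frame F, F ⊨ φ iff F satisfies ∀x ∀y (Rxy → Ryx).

Yes — defined by p → □◇p

The condition is symmetry. A defining modal formula is p → □◇p.
Suppose p→□◇p is valid. Take Rxy and set V(p)={x}. Then p at x, so □◇p at x, so ◇p at y, so some z with Ryz has p; z=x, i.e. Ryx.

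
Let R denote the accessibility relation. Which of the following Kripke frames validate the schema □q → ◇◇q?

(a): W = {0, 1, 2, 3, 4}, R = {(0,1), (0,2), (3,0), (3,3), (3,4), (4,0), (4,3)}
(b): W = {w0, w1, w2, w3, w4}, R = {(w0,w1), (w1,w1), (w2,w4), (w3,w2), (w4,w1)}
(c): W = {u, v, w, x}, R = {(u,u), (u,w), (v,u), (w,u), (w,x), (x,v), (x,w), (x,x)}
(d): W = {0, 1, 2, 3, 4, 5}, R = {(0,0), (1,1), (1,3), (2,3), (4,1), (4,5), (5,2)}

Frame correspondent (Sahlqvist): ∀x ∃w (xRw ∧ xR²w) — i.e. a generalized confluence (Geach) condition.
(a): fails — at 0 but no w with 0Rw and 0R²w.
(b): fails — at w2 but no w with w2Rw and w2R²w.
(c): satisfies the condition.
(d): fails — at 2 but no w with 2Rw and 2R²w.
Valid on: (c).

(c)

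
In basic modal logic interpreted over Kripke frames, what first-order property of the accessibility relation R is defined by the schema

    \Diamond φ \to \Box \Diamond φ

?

This schema is the 5 axiom.
Its frame correspondent is the Euclidean property — \forall x \forall y \forall z (Rxy \wedge Rxz \to Ryz).

the Euclidean property: \forall x \forall y \forall z (Rxy \wedge Rxz \to Ryz)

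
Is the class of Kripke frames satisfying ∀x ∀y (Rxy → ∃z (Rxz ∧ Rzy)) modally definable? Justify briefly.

Yes: it is density, defined by the C4 schema □□q → □q.
Suppose □□q→□q is valid. Take Rxy and set V(q)={w : xR²w}. Then □□q at x, so □q at x, so q at y, i.e. ∃z(Rxz∧Rzy).

Yes — defined by □□q → □q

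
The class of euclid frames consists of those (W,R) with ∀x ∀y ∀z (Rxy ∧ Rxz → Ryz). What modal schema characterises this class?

◇q → □◇q

A defining formula is ◇q → □◇q (the 5 axiom).
Suppose ◇q→□◇q is valid. Take Rxy, Rxz and set V(q)={y}. Then ◇q at x, so □◇q at x, so ◇q at z, so some w with Rzw has q; w=y, i.e. Rzy. By symmetry of the argument, Ryz.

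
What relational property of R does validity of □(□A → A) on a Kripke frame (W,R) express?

shift-reflexivity

This is the T□ axiom.
It corresponds to shift-reflexivity: ∀x ∀y (Rxy → Ryy).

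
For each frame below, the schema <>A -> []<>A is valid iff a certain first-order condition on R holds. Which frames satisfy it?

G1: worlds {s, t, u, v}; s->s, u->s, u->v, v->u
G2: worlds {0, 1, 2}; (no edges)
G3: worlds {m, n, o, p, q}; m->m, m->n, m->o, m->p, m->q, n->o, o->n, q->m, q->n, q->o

The schema corresponds to the Euclidean property: forall x forall y forall z (Rxy & Rxz -> Ryz).
G1: fails — Rus and Ruv but not Rsv.
G2: satisfies the condition.
G3: fails — Rmo and Rmo but not Roo.
Valid on: G2.

G2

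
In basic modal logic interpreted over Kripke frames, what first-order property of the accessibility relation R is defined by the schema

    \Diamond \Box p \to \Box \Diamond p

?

convergence

This schema is the .2 axiom.
Its frame correspondent is convergence — \forall x \forall y \forall z (Rxy \wedge Rxz \to \exists w (Ryw \wedge Rzw)).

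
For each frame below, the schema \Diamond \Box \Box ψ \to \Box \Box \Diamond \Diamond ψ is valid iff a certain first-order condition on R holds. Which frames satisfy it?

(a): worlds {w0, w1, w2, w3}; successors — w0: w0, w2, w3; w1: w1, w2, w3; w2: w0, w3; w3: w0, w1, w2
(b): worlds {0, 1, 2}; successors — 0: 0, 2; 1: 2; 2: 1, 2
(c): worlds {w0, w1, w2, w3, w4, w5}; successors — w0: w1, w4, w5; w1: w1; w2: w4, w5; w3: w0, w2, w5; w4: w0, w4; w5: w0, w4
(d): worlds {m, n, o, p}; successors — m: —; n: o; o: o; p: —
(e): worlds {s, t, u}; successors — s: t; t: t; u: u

This is the axiom for a generalized confluence (Geach) condition; its first-order frame correspondent is \forall x \forall y \forall z ((xRy \wedge x R^2 z) \to \exists w (y R^2 w \wedge z R^2 w)).
(a): holds.
(b): holds.
(c): fails — w3Rw2, w3R²w1 but no w with w2R²w and w1R²w.
(d): holds.
(e): holds.

(a), (b), (d), (e)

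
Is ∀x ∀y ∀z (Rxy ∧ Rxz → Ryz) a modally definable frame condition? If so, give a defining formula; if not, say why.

Yes: it is the Euclidean property, defined by the 5 schema ◇q → □◇q.
Suppose ◇q→□◇q is valid. Take Rxy, Rxz and set V(q)={y}. Then ◇q at x, so □◇q at x, so ◇q at z, so some w with Rzw has q; w=y, i.e. Rzy. By symmetry of the argument, Ryz.

Yes, by ◇q → □◇q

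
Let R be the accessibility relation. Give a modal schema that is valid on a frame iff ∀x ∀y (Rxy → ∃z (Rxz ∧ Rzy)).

The condition is density. The C4 schema □□ψ → □ψ defines it.
Suppose □□ψ→□ψ is valid. Take Rxy and set V(ψ)={w : xR²w}. Then □□ψ at x, so □ψ at x, so ψ at y, i.e. ∃z(Rxz∧Rzy).

□□ψ → □ψ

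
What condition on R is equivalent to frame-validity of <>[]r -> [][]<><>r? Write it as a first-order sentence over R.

This is a Sahlqvist (Geach-type) schema ◇^1□^1r → □^2◇^2r.
Minimal-valuation argument: fix x; take any y with xR^1y and any z with xR^2z. Set V(r) to the set of worlds R-reachable from y in exactly 1 step. Then □^1r holds at y, so the antecedent holds at x; validity forces ◇^2r at z, giving a w with zR^2w and yR^1w.
First-order correspondent: forall x forall y forall z ((xRy & x R^2 z) -> exists w (yRw & z R^2 w)).

forall x forall y forall z ((xRy & x R^2 z) -> exists w (yRw & z R^2 w))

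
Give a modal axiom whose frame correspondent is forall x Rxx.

A defining formula is □r → r (the T axiom).
Suppose □r→r is valid. At any x set V(r)={w : Rxw}. Then □r holds at x, so r holds at x, i.e. Rxx.

□r → r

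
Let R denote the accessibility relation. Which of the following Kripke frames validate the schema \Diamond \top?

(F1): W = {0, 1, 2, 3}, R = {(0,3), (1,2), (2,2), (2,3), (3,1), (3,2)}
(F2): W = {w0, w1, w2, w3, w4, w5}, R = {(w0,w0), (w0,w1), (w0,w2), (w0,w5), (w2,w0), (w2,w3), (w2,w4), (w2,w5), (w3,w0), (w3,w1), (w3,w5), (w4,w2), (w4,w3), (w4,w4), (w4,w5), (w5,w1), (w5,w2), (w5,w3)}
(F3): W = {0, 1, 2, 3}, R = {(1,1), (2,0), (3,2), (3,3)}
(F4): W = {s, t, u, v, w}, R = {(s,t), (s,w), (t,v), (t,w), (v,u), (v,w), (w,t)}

(F1)

Frame correspondent (Sahlqvist): \forall x \exists y Rxy — i.e. seriality.
(F1): condition met.
(F2): fails — world w1 has no successor.
(F3): fails — world 0 has no successor.
(F4): fails — world u has no successor.
Valid on: (F1).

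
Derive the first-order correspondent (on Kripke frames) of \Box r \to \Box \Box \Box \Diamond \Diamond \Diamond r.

\forall x \forall z (x R^3 z \to \exists w (xRw \wedge z R^3 w))

This is a Sahlqvist (Geach-type) schema ◇^0□^1r → □^3◇^3r.
Minimal-valuation argument: fix x; take any y with xR^0y and any z with xR^3z. Set V(r) to the set of worlds R-reachable from y in exactly 1 step. Then □^1r holds at y, so the antecedent holds at x; validity forces ◇^3r at z, giving a w with zR^3w and yR^1w.
First-order correspondent: \forall x \forall z (x R^3 z \to \exists w (xRw \wedge z R^3 w)).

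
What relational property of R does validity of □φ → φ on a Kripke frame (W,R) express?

reflexivity: ∀x Rxx

Suppose □φ→φ is valid. At any x set V(φ)={w : Rxw}. Then □φ holds at x, so φ holds at x, i.e. Rxx.
The converse is a direct semantic check.
Frame condition: ∀x Rxx.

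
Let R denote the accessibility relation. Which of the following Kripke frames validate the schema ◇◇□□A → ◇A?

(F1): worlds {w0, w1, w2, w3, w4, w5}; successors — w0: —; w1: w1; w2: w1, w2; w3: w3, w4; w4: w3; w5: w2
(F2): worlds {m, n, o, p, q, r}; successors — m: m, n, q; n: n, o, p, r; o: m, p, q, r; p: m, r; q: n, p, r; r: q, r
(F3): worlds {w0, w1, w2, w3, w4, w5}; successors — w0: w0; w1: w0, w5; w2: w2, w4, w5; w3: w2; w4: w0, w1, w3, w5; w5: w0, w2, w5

(F2)

This is the axiom for a generalized confluence (Geach) condition; its first-order frame correspondent is ∀x ∀y (xR²y → ∃w (yR²w ∧ xRw)).
(F1): fails — w5R²w1 but no w with w1R²w and w5Rw.
(F2): ✓.
(F3): fails — w2R²w0 but no w with w0R²w and w2Rw.
Valid on: (F2).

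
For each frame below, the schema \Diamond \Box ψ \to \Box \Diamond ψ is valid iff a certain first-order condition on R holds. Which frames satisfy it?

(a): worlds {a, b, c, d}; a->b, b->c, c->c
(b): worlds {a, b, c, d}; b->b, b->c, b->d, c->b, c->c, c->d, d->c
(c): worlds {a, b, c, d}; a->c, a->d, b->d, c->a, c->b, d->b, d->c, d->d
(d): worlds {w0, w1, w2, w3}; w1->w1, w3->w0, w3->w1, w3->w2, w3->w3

(a), (b)

The schema corresponds to convergence: \forall x \forall y \forall z (Rxy \wedge Rxz \to \exists w (Ryw \wedge Rzw)).
(a): condition met.
(b): condition met.
(c): fails — Rdc and Rdb but c and b have no common successor.
(d): fails — Rw3w1 and Rw3w0 but w1 and w0 have no common successor.
Valid on: (a), (b).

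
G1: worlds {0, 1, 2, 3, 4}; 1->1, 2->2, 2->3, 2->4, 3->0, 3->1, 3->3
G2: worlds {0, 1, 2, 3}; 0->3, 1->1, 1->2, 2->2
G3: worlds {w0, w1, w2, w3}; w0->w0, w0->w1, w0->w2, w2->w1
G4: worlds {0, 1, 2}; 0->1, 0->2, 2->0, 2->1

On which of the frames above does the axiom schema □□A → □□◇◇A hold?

G2

This is the axiom for a generalized confluence (Geach) condition; its first-order frame correspondent is ∀x ∀z (xR²z → ∃w (xR²w ∧ zR²w)).
G1: fails — 2R²0 but no w with 2R²w and 0R²w.
G2: satisfies the condition.
G3: fails — w0R²w1 but no w with w0R²w and w1R²w.
G4: fails — 0R²1 but no w with 0R²w and 1R²w.
Valid on: G2.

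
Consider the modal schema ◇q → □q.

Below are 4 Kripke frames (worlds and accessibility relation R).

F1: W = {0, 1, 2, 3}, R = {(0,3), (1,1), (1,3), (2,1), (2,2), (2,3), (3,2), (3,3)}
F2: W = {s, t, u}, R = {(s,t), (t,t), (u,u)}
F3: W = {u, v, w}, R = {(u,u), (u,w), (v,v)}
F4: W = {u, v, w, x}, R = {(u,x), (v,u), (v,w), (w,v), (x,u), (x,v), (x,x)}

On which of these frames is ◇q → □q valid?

F2

This is the axiom for partial functionality; its first-order frame correspondent is ∀x ∀y ∀z (Rxy ∧ Rxz → y = z).
F1: fails — 1 sees both 1 and 3.
F2: condition met.
F3: fails — u sees both u and w.
F4: fails — v sees both u and w.
Valid on: F2.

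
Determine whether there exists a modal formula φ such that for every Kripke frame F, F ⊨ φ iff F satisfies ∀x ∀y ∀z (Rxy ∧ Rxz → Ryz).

This is a Sahlqvist condition; the 5 axiom ◇p → □◇p defines it.
Suppose ◇p→□◇p is valid. Take Rxy, Rxz and set V(p)={y}. Then ◇p at x, so □◇p at x, so ◇p at z, so some w with Rzw has p; w=y, i.e. Rzy. By symmetry of the argument, Ryz.

Yes, by ◇p → □◇p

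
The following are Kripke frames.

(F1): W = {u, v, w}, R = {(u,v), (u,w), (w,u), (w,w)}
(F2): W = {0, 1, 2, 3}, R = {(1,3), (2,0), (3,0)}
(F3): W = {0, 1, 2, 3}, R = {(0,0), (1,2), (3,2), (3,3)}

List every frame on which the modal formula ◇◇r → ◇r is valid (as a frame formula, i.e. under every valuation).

Frame correspondent (Sahlqvist): ∀x ∀y ∀z (Rxy ∧ Ryz → Rxz) — i.e. transitivity.
(F1): fails — Rwu and Ruv but not Rwv.
(F2): fails — R13 and R30 but not R10.
(F3): holds.
Valid on: (F3).

(F3)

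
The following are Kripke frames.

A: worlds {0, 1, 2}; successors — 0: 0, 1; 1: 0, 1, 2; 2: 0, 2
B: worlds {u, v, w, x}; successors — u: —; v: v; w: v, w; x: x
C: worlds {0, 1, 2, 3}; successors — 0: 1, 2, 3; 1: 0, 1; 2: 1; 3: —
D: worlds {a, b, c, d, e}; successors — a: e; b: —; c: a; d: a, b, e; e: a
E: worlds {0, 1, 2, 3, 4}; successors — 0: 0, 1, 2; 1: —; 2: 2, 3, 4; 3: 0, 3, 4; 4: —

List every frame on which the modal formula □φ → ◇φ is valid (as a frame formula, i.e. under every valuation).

A

Frame correspondent (Sahlqvist): ∀x ∃y Rxy — i.e. seriality.
A: ✓.
B: fails — world u has no successor.
C: fails — world 3 has no successor.
D: fails — world b has no successor.
E: fails — world 1 has no successor.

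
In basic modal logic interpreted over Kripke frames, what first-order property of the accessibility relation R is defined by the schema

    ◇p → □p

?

Suppose ◇p→□p is valid. Take Rxy, Rxz and set V(p)={y}. Then ◇p at x, so □p at x, so p at z, i.e. z=y.
Conversely, on a frame with partial functionality the schema holds at every world under every valuation.
So the correspondent is partial functionality.

Partial functionality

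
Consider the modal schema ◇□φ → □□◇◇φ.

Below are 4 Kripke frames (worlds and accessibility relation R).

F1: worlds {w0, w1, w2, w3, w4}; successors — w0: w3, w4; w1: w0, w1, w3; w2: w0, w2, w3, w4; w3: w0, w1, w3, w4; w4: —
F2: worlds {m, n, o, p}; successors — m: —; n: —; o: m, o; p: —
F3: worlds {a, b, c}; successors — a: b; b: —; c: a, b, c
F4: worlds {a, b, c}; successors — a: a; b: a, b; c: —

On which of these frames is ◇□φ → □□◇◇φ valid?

Frame correspondent (Sahlqvist): ∀x ∀y ∀z ((xRy ∧ xR²z) → ∃w (yRw ∧ zR²w)) — i.e. a generalized confluence (Geach) condition.
F1: fails — w0Rw3, w0R²w4 but no w with w3Rw and w4R²w.
F2: fails — oRm, oR²m but no w with mRw and mR²w.
F3: fails — cRa, cR²a but no w with aRw and aR²w.
F4: holds.
Valid on: F4.

F4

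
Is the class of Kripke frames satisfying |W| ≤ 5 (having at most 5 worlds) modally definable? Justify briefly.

No — not modally definable

If a class were modally definable it would be closed under disjoint unions (Goldblatt–Thomason).
Any modal formula valid on each of 6 disjoint one-world frames is valid on their disjoint union (validity is preserved under disjoint unions). Each one-world frame has |W|=1≤5, but the union has |W|=6.
So no modal formula (or set of formulas) defines exactly the |W|≤5 frames.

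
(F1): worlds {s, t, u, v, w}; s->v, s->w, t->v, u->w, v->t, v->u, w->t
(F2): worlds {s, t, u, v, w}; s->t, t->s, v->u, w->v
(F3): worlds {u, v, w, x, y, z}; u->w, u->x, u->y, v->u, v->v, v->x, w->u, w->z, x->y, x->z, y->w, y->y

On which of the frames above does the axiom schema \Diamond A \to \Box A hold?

(F2)

This is the axiom for partial functionality; its first-order frame correspondent is \forall x \forall y \forall z (Rxy \wedge Rxz \to y = z).
(F1): fails — s sees both v and w.
(F2): ✓.
(F3): fails — u sees both w and x.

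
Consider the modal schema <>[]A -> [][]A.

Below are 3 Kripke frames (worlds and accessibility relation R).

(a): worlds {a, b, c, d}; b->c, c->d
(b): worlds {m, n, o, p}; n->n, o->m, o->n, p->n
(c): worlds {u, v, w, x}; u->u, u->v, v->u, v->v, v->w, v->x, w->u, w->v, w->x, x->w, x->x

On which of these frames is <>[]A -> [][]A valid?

Frame correspondent (Sahlqvist): forall x forall y forall z ((xRy & x R^2 z) -> exists w (yRw & z = w)) — i.e. a generalized confluence (Geach) condition.
(a): ✓.
(b): fails — oRm, oR²n but no w with mRw and n=w.
(c): fails — uRu, uR²w but no t with uRt and w=t.

(a)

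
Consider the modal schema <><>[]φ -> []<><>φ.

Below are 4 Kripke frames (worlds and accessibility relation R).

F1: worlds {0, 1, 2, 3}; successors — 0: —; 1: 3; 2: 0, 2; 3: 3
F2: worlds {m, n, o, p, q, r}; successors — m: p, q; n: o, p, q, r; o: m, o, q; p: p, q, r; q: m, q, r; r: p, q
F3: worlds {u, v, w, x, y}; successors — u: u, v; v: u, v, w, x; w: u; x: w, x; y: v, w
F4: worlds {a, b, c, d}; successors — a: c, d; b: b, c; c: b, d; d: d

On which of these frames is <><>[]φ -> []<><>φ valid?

The schema corresponds to a generalized confluence (Geach) condition: forall x forall y forall z ((x R^2 y & xRz) -> exists w (yRw & z R^2 w)).
F1: fails — 2R²0, 2R0 but no w with 0Rw and 0R²w.
F2: satisfies the condition.
F3: fails — vR²x, vRw but no t with xRt and wR²t.
F4: fails — aR²b, aRd but no w with bRw and dR²w.
Valid on: F2.

F2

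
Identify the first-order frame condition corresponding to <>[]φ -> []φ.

This is a form of the 5 axiom.
Its frame correspondent is the Euclidean property — forall x forall y forall z (Rxy & Rxz -> Ryz).

the Euclidean property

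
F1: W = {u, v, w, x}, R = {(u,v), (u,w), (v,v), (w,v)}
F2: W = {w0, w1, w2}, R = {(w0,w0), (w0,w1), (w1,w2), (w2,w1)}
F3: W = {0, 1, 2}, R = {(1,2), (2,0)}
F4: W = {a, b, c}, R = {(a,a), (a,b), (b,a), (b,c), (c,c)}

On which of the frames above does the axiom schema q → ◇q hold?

The schema corresponds to a generalized confluence (Geach) condition: ∀x ∃w (x = w ∧ xRw).
F1: fails — at u but no t with u=t and uRt.
F2: fails — at w1 but no w with w1=w and w1Rw.
F3: fails — at 0 but no w with 0=w and 0Rw.
F4: fails — at b but no w with b=w and bRw.

none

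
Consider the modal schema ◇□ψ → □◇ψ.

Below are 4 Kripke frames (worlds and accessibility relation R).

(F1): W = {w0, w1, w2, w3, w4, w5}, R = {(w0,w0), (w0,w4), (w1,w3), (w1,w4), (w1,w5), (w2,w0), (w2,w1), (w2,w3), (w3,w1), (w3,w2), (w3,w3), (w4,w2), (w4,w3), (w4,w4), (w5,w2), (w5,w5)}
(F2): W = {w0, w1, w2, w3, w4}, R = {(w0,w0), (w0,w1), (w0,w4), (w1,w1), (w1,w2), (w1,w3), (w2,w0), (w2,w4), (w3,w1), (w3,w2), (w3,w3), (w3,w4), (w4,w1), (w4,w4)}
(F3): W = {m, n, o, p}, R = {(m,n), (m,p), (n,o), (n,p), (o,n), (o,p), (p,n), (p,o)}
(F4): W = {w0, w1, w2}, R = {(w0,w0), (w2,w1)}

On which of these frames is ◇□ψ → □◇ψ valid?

(F3)

The schema corresponds to convergence: ∀x ∀y ∀z (Rxy ∧ Rxz → ∃w (Ryw ∧ Rzw)).
(F1): fails — Rw2w0 and Rw2w3 but w0 and w3 have no common successor.
(F2): fails — Rw1w2 and Rw1w1 but w2 and w1 have no common successor.
(F3): satisfies the condition.
(F4): fails — Rw2w1 and Rw2w1 but w1 and w1 have no common successor.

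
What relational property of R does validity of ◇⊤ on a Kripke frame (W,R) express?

seriality: ∀x ∃y Rxy

◇⊤ holds at w iff w has a successor, so frame-validity of ◇⊤ is exactly seriality. Equivalently via □q → ◇q:
Suppose □q→◇q is valid. At any x set V(q)=W. Then □q at x, so ◇q at x, so x has a successor.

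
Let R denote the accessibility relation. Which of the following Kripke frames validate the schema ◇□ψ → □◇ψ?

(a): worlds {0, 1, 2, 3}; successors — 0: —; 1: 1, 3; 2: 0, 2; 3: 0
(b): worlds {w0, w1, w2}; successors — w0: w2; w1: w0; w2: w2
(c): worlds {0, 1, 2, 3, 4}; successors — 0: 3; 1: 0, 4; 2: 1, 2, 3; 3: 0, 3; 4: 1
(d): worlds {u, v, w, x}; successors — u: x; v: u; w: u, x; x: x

The schema corresponds to convergence: ∀x ∀y ∀z (Rxy ∧ Rxz → ∃w (Ryw ∧ Rzw)).
(a): fails — R11 and R13 but 1 and 3 have no common successor.
(b): satisfies the condition.
(c): fails — R10 and R14 but 0 and 4 have no common successor.
(d): satisfies the condition.
Valid on: (b), (d).

(b), (d)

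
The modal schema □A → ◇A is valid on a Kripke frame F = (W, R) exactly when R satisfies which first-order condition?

Suppose □A→◇A is valid. At any x set V(A)=W. Then □A at x, so ◇A at x, so x has a successor.

seriality: ∀x ∃y Rxy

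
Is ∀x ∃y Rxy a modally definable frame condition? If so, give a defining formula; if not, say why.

This is a Sahlqvist condition; the D axiom □r → ◇r defines it.
Suppose □r→◇r is valid. At any x set V(r)=W. Then □r at x, so ◇r at x, so x has a successor.

Yes, by □r → ◇r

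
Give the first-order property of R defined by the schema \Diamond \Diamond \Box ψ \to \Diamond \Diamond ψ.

\forall x \forall y (x R^2 y \to \exists w (yRw \wedge x R^2 w))

This is a Sahlqvist (Geach-type) schema ◇^2□^1ψ → □^0◇^2ψ.
Minimal-valuation argument: fix x; take any y with xR^2y and any z with xR^0z. Set V(ψ) to the set of worlds R-reachable from y in exactly 1 step. Then □^1ψ holds at y, so the antecedent holds at x; validity forces ◇^2ψ at z, giving a w with zR^2w and yR^1w.
First-order correspondent: \forall x \forall y (x R^2 y \to \exists w (yRw \wedge x R^2 w)).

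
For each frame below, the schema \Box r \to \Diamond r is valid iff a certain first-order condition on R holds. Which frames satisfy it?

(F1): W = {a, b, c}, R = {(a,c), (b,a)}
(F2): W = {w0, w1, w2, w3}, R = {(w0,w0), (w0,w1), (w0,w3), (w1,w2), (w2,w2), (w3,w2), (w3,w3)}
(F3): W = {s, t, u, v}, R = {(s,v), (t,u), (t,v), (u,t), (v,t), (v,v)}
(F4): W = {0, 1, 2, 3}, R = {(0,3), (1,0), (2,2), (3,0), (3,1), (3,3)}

(F2), (F3), (F4)

Frame correspondent (Sahlqvist): \forall x \exists y Rxy — i.e. seriality.
(F1): fails — world c has no successor.
(F2): condition met.
(F3): condition met.
(F4): condition met.
Valid on: (F2), (F3), (F4).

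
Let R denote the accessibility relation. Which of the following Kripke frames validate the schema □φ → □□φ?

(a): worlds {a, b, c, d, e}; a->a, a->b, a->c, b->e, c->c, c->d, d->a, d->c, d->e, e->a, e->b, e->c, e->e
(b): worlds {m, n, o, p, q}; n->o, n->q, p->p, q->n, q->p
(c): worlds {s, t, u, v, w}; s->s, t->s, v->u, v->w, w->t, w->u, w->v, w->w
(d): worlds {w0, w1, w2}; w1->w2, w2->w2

The schema corresponds to transitivity: ∀x ∀y ∀z (Rxy ∧ Ryz → Rxz).
(a): fails — Rde and Reb but not Rdb.
(b): fails — Rnq and Rqp but not Rnp.
(c): fails — Rwt and Rts but not Rws.
(d): condition met.
Valid on: (d).

(d)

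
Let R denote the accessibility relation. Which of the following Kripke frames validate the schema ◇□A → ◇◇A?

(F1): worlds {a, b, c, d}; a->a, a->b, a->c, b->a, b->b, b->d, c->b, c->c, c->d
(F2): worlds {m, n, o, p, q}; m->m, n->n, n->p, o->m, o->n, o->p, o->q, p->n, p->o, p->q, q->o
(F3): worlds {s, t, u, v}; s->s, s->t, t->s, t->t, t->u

(F2)

Frame correspondent (Sahlqvist): ∀x ∀y (xRy → ∃w (yRw ∧ xR²w)) — i.e. a generalized confluence (Geach) condition.
(F1): fails — bRd but no w with dRw and bR²w.
(F2): satisfies the condition.
(F3): fails — tRu but no w with uRw and tR²w.
Valid on: (F2).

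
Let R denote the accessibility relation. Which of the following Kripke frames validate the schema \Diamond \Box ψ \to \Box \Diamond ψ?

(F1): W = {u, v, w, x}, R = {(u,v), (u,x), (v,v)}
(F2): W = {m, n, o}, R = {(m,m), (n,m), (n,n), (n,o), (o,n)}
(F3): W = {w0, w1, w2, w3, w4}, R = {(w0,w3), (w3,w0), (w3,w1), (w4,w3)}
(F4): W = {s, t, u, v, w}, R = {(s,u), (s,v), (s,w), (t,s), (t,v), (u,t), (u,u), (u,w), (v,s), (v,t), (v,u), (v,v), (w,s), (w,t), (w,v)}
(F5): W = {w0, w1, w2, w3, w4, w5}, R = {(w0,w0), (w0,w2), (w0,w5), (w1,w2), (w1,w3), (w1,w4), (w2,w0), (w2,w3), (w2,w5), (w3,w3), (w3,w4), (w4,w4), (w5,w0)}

The schema corresponds to convergence: \forall x \forall y \forall z (Rxy \wedge Rxz \to \exists w (Ryw \wedge Rzw)).
(F1): fails — Ruv and Rux but v and x have no common successor.
(F2): fails — Rno and Rnm but o and m have no common successor.
(F3): fails — Rw3w1 and Rw3w1 but w1 and w1 have no common successor.
(F4): fails — Rut and Ruu but t and u have no common successor.
(F5): fails — Rw1w2 and Rw1w4 but w2 and w4 have no common successor.

none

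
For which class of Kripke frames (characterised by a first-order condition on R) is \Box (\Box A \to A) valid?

Shift-reflexivity

This is the T□ axiom.
It corresponds to shift-reflexivity: \forall x \forall y (Rxy \to Ryy).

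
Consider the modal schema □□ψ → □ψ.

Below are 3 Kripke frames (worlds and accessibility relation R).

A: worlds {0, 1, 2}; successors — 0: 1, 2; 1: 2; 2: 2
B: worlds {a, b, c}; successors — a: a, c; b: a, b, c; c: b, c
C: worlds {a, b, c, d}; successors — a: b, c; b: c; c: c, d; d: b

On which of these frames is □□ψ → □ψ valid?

B

The schema corresponds to density: ∀x ∀y (Rxy → ∃z (Rxz ∧ Rzy)).
A: fails — R01 but no z with R0z and Rz1.
B: satisfies the condition.
C: fails — Rab but no z with Raz and Rzb.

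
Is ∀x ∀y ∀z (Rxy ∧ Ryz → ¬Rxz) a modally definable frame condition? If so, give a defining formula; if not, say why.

If a class were modally definable it would be closed under surjective bounded morphisms (Goldblatt–Thomason).
The 7-cycle (worlds a,b,c,d,e,f,g with a→b→c→d→e→f→g→a) is intransitive. Mapping every world to a single reflexive point • is a surjective bounded morphism; the reflexive point is not intransitive (R••∧R•• but R••).
So the class is not modally definable.

Not definable by any modal formula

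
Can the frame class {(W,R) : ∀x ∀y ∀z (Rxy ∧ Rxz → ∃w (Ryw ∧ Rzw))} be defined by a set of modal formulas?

Yes, by ◇□p → □◇p

Yes: it is convergence, defined by the .2 schema ◇□p → □◇p.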